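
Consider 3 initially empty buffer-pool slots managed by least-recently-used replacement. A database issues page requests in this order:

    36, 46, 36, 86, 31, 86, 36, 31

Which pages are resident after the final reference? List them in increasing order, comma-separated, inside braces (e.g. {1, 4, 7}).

36: miss, frames [36]
46: miss, frames [36, 46]
36: hit
86: miss, frames [46, 36, 86]
31: miss, evict 46, frames [36, 86, 31]
86: hit
36: hit
31: hit

{31, 36, 86}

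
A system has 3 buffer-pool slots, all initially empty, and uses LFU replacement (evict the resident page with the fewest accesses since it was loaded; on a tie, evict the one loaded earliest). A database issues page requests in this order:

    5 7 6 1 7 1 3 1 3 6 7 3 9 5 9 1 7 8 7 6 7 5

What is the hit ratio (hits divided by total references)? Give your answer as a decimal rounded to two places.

5 → fault, frames (5)
7 → fault, frames (5 7)
6 → fault, frames (5 7 6)
1 → fault, evict 5, frames (7 6 1)
7 → hit
1 → hit
3 → fault, evict 6, frames (7 1 3)
1 → hit
3 → hit
6 → fault, evict 7, frames (1 3 6)
7 → fault, evict 6, frames (1 3 7)
3 → hit
9 → fault, evict 7, frames (1 3 9)
5 → fault, evict 9, frames (1 3 5)
9 → fault, evict 5, frames (1 3 9)
1 → hit
7 → fault, evict 9, frames (1 3 7)
8 → fault, evict 7, frames (1 3 8)
7 → fault, evict 8, frames (1 3 7)
6 → fault, evict 7, frames (1 3 6)
7 → fault, evict 6, frames (1 3 7)
5 → fault, evict 7, frames (1 3 5)
Hits: 6 of 22 references → 6/22 = 0.2727.

0.27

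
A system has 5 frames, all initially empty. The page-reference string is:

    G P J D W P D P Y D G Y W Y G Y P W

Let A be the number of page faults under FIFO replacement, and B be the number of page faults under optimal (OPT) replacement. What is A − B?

2

Under FIFO: F F F F F . . . F . F . . . . . F . → 8 faults.
Under OPT: F F F F F . . . F . . . . . . . . . → 6 faults.
A − B = 8 − 6 = 2.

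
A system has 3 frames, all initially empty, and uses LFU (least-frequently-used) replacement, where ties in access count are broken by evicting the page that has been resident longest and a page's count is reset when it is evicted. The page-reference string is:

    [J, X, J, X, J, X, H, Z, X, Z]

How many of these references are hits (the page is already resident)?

6

J → miss, frames [J]
X → miss, frames [J, X]
J → hit
X → hit
J → hit
X → hit
H → miss, frames [J, X, H]
Z → miss, evict H, frames [J, X, Z]
X → hit
Z → hit
Hits: 6.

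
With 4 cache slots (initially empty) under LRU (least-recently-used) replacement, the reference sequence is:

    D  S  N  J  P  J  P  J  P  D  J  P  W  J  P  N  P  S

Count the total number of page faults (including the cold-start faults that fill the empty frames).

D -> fault, frames [D]
S -> fault, frames [D, S]
N -> fault, frames [D, S, N]
J -> fault, frames [D, S, N, J]
P -> fault, evict D, frames [S, N, J, P]
J -> hit
P -> hit
J -> hit
P -> hit
D -> fault, evict S, frames [N, J, P, D]
J -> hit
P -> hit
W -> fault, evict N, frames [D, J, P, W]
J -> hit
P -> hit
N -> fault, evict D, frames [W, J, P, N]
P -> hit
S -> fault, evict W, frames [J, N, P, S]
Page faults: 9.

9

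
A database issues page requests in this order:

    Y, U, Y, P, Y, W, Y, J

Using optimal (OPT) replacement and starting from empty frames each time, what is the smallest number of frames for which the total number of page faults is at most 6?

f=1: 8 faults
f=2: 5 faults
f=3: 5 faults
f=4: 5 faults
f=5: 5 faults
Smallest f with faults ≤ 6 is 2.

2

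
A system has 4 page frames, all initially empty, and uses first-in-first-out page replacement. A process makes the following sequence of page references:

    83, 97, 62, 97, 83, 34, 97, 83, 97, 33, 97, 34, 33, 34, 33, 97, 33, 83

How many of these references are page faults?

83: miss, frames {83}
97: miss, frames {83,97}
62: miss, frames {83,97,62}
97: hit
83: hit
34: miss, frames {83,97,62,34}
97: hit
83: hit
97: hit
33: miss, evict 83, frames {97,62,34,33}
97: hit
34: hit
33: hit
34: hit
33: hit
97: hit
33: hit
83: miss, evict 97, frames {62,34,33,83}
Page faults: 6.

6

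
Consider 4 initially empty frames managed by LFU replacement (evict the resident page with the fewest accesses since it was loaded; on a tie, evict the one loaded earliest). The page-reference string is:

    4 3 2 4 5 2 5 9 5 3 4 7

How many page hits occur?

5

4 → miss, frames {4}
3 → miss, frames {4,3}
2 → miss, frames {4,3,2}
4 → hit
5 → miss, frames {4,3,2,5}
2 → hit
5 → hit
9 → miss, evict 3, frames {4,2,5,9}
5 → hit
3 → miss, evict 9, frames {4,2,5,3}
4 → hit
7 → miss, evict 3, frames {4,2,5,7}
Hits: 5.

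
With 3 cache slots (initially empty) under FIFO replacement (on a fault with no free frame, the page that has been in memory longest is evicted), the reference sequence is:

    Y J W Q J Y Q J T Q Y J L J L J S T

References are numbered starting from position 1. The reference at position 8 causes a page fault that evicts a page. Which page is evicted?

pos 1: Y → miss, frames (Y)
pos 2: J → miss, frames (Y J)
pos 3: W → miss, frames (Y J W)
pos 4: Q → miss, evict Y, frames (J W Q)
pos 5: J → hit
pos 6: Y → miss, evict J, frames (W Q Y)
pos 7: Q → hit
pos 8: J → miss, evict W, frames (Q Y J)
At position 8, page W is evicted.

W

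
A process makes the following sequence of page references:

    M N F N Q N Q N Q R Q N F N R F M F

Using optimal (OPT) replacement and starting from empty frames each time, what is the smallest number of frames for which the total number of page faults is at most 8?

3

f=1: 18 faults
f=2: 9 faults
f=3: 7 faults
f=4: 6 faults
f=5: 5 faults
Smallest f with faults ≤ 8 is 3.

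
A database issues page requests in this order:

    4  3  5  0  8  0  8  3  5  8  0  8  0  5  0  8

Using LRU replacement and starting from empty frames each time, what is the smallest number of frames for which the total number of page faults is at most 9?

f=1: 16 faults
f=2: 11 faults
f=3: 8 faults
f=4: 5 faults
f=5: 5 faults
Smallest f with faults ≤ 9 is 3.

3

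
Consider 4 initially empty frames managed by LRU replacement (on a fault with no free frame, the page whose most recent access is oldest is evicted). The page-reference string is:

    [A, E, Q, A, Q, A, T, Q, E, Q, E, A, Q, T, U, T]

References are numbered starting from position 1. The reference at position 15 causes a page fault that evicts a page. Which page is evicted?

pos 1: A -> fault, frames (A)
pos 2: E -> fault, frames (A E)
pos 3: Q -> fault, frames (A E Q)
pos 4: A -> hit
pos 5: Q -> hit
pos 6: A -> hit
pos 7: T -> fault, frames (E Q A T)
pos 8: Q -> hit
pos 9: E -> hit
pos 10: Q -> hit
pos 11: E -> hit
pos 12: A -> hit
pos 13: Q -> hit
pos 14: T -> hit
pos 15: U -> fault, evict E, frames (A Q T U)
At position 15, page E is evicted.

E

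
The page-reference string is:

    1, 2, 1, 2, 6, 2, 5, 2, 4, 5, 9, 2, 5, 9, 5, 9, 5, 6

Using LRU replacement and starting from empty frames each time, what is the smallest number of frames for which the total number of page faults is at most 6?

5

f=1: 18 faults
f=2: 11 faults
f=3: 8 faults
f=4: 7 faults
f=5: 6 faults
f=6: 6 faults
Smallest f with faults ≤ 6 is 5.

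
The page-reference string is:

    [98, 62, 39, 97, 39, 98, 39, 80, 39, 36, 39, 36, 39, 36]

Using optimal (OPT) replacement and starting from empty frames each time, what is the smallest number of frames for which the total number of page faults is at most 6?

3

f=1: 14 faults
f=2: 7 faults
f=3: 6 faults
f=4: 6 faults
f=5: 6 faults
f=6: 6 faults
Smallest f with faults ≤ 6 is 3.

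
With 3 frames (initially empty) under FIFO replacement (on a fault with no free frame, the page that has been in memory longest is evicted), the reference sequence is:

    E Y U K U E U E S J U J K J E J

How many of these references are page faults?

11

E -> fault, frames {E}
Y -> fault, frames {E,Y}
U -> fault, frames {E,Y,U}
K -> fault, evict E, frames {Y,U,K}
U -> hit
E -> fault, evict Y, frames {U,K,E}
U -> hit
E -> hit
S -> fault, evict U, frames {K,E,S}
J -> fault, evict K, frames {E,S,J}
U -> fault, evict E, frames {S,J,U}
J -> hit
K -> fault, evict S, frames {J,U,K}
J -> hit
E -> fault, evict J, frames {U,K,E}
J -> fault, evict U, frames {K,E,J}
Page faults: 11.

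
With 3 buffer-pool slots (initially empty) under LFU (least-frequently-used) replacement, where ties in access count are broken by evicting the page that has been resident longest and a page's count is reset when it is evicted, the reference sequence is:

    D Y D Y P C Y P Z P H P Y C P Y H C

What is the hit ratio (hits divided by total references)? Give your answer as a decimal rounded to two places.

D -> miss, frames (D)
Y -> miss, frames (D Y)
D -> hit
Y -> hit
P -> miss, frames (D Y P)
C -> miss, evict P, frames (D Y C)
Y -> hit
P -> miss, evict C, frames (D Y P)
Z -> miss, evict P, frames (D Y Z)
P -> miss, evict Z, frames (D Y P)
H -> miss, evict P, frames (D Y H)
P -> miss, evict H, frames (D Y P)
Y -> hit
C -> miss, evict P, frames (D Y C)
P -> miss, evict C, frames (D Y P)
Y -> hit
H -> miss, evict P, frames (D Y H)
C -> miss, evict H, frames (D Y C)
Hits: 5 of 18 references → 5/18 = 0.2778.

0.28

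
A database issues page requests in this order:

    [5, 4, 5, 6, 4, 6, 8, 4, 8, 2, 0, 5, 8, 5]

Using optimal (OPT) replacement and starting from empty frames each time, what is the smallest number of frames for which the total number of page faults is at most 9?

f=1: 14 faults
f=2: 7 faults
f=3: 6 faults
f=4: 6 faults
f=5: 6 faults
f=6: 6 faults
Smallest f with faults ≤ 9 is 2.

2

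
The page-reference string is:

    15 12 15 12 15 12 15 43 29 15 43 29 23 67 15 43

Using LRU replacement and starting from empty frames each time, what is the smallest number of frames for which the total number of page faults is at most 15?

2

f=1: 16 faults
f=2: 11 faults
f=3: 8 faults
f=4: 8 faults
f=5: 6 faults
f=6: 6 faults
Smallest f with faults ≤ 15 is 2.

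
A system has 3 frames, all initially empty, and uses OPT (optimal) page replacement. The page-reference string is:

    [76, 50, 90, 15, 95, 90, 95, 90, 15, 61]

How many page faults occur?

76: fault, frames [76]
50: fault, frames [76, 50]
90: fault, frames [76, 50, 90]
15: fault, evict 50, frames [76, 90, 15]
95: fault, evict 76, frames [90, 15, 95]
90: hit
95: hit
90: hit
15: hit
61: fault, evict 95, frames [90, 15, 61]
Page faults: 6.

6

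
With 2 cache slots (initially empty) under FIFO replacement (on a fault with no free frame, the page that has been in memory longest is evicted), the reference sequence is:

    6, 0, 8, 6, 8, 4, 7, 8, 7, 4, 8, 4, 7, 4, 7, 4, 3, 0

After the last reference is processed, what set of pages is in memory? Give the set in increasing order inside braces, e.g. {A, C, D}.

{0, 3}

6 → miss, frames {6}
0 → miss, frames {6,0}
8 → miss, evict 6, frames {0,8}
6 → miss, evict 0, frames {8,6}
8 → hit
4 → miss, evict 8, frames {6,4}
7 → miss, evict 6, frames {4,7}
8 → miss, evict 4, frames {7,8}
7 → hit
4 → miss, evict 7, frames {8,4}
8 → hit
4 → hit
7 → miss, evict 8, frames {4,7}
4 → hit
7 → hit
4 → hit
3 → miss, evict 4, frames {7,3}
0 → miss, evict 7, frames {3,0}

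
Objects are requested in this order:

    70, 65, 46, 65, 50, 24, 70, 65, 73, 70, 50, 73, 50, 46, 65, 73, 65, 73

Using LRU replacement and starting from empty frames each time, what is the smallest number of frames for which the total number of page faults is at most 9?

5

f=1: 18 faults
f=2: 14 faults
f=3: 12 faults
f=4: 10 faults
f=5: 7 faults
f=6: 6 faults
Smallest f with faults ≤ 9 is 5.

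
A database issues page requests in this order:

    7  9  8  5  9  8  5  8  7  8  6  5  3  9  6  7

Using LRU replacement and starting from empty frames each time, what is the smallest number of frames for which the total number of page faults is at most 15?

2

f=1: 16 faults
f=2: 14 faults
f=3: 11 faults
f=4: 8 faults
f=5: 8 faults
f=6: 6 faults
Smallest f with faults ≤ 15 is 2.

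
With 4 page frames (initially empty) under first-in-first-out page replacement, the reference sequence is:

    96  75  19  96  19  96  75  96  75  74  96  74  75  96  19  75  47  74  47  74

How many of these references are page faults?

5

96 -> fault, frames {96}
75 -> fault, frames {96,75}
19 -> fault, frames {96,75,19}
96 -> hit
19 -> hit
96 -> hit
75 -> hit
96 -> hit
75 -> hit
74 -> fault, frames {96,75,19,74}
96 -> hit
74 -> hit
75 -> hit
96 -> hit
19 -> hit
75 -> hit
47 -> fault, evict 96, frames {75,19,74,47}
74 -> hit
47 -> hit
74 -> hit
Page faults: 5.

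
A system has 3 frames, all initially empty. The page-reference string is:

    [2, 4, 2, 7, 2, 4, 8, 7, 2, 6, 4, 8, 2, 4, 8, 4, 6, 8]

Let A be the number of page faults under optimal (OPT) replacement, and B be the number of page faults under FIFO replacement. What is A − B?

Under OPT: F F . F . . F . . F F . . . . . F . → 7 faults.
Under FIFO: F F . F . . F . F F F F F . . . F . → 10 faults.
A − B = 7 − 10 = -3.

-3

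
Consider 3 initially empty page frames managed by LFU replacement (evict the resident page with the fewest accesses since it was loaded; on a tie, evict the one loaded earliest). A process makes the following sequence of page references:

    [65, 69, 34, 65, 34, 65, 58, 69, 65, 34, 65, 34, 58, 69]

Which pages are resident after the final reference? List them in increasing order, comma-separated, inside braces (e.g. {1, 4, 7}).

{34, 65, 69}

65 → miss, frames [65]
69 → miss, frames [65, 69]
34 → miss, frames [65, 69, 34]
65 → hit
34 → hit
65 → hit
58 → miss, evict 69, frames [65, 34, 58]
69 → miss, evict 58, frames [65, 34, 69]
65 → hit
34 → hit
65 → hit
34 → hit
58 → miss, evict 69, frames [65, 34, 58]
69 → miss, evict 58, frames [65, 34, 69]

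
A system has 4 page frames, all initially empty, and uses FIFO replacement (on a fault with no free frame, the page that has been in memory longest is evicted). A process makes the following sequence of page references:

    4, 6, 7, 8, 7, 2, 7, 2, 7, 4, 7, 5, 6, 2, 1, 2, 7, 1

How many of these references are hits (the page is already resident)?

7

4 → fault, frames (4)
6 → fault, frames (4 6)
7 → fault, frames (4 6 7)
8 → fault, frames (4 6 7 8)
7 → hit
2 → fault, evict 4, frames (6 7 8 2)
7 → hit
2 → hit
7 → hit
4 → fault, evict 6, frames (7 8 2 4)
7 → hit
5 → fault, evict 7, frames (8 2 4 5)
6 → fault, evict 8, frames (2 4 5 6)
2 → hit
1 → fault, evict 2, frames (4 5 6 1)
2 → fault, evict 4, frames (5 6 1 2)
7 → fault, evict 5, frames (6 1 2 7)
1 → hit
Hits: 7.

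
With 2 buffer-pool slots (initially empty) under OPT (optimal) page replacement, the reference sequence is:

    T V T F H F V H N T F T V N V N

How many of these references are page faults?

T: fault, frames (T)
V: fault, frames (T V)
T: hit
F: fault, evict T, frames (V F)
H: fault, evict V, frames (F H)
F: hit
V: fault, evict F, frames (H V)
H: hit
N: fault, evict H, frames (V N)
T: fault, evict N, frames (V T)
F: fault, evict V, frames (T F)
T: hit
V: fault, evict F, frames (T V)
N: fault, evict T, frames (V N)
V: hit
N: hit
Page faults: 10.

10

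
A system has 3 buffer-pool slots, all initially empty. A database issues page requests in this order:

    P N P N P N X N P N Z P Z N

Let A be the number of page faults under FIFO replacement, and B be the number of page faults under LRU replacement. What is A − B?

2

Under FIFO: F F . . . . F . . . F F . F → 6 faults.
Under LRU: F F . . . . F . . . F . . . → 4 faults.
A − B = 6 − 4 = 2.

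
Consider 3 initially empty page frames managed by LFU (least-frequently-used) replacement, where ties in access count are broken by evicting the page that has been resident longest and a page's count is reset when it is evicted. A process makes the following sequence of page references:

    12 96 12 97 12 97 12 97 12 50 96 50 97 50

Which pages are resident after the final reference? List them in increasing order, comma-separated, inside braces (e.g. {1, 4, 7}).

{12, 50, 97}

12 -> fault, frames [12]
96 -> fault, frames [12, 96]
12 -> hit
97 -> fault, frames [12, 96, 97]
12 -> hit
97 -> hit
12 -> hit
97 -> hit
12 -> hit
50 -> fault, evict 96, frames [12, 97, 50]
96 -> fault, evict 50, frames [12, 97, 96]
50 -> fault, evict 96, frames [12, 97, 50]
97 -> hit
50 -> hit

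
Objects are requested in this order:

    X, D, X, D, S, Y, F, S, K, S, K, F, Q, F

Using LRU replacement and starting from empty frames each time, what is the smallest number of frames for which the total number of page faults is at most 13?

f=1: 14 faults
f=2: 9 faults
f=3: 7 faults
f=4: 7 faults
f=5: 7 faults
f=6: 7 faults
f=7: 7 faults
Smallest f with faults ≤ 13 is 2.

2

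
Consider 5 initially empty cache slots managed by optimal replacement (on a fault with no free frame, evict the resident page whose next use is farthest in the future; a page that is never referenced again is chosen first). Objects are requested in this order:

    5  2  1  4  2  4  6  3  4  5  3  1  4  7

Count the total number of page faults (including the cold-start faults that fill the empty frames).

7

5 → miss, frames (5)
2 → miss, frames (5 2)
1 → miss, frames (5 2 1)
4 → miss, frames (5 2 1 4)
2 → hit
4 → hit
6 → miss, frames (5 2 1 4 6)
3 → miss, evict 6, frames (5 2 1 4 3)
4 → hit
5 → hit
3 → hit
1 → hit
4 → hit
7 → miss, evict 3, frames (5 2 1 4 7)
Page faults: 7.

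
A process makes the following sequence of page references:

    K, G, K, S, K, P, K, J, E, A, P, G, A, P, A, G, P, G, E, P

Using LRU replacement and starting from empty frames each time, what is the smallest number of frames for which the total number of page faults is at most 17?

f=1: 20 faults
f=2: 15 faults
f=3: 10 faults
f=4: 9 faults
f=5: 8 faults
f=6: 8 faults
f=7: 7 faults
Smallest f with faults ≤ 17 is 2.

2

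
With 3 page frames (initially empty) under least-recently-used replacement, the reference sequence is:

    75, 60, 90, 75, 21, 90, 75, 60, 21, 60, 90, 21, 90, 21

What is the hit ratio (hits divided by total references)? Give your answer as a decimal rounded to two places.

75 → fault, frames [75]
60 → fault, frames [75, 60]
90 → fault, frames [75, 60, 90]
75 → hit
21 → fault, evict 60, frames [90, 75, 21]
90 → hit
75 → hit
60 → fault, evict 21, frames [90, 75, 60]
21 → fault, evict 90, frames [75, 60, 21]
60 → hit
90 → fault, evict 75, frames [21, 60, 90]
21 → hit
90 → hit
21 → hit
Hits: 7 of 14 references → 7/14 = 0.5000.

0.50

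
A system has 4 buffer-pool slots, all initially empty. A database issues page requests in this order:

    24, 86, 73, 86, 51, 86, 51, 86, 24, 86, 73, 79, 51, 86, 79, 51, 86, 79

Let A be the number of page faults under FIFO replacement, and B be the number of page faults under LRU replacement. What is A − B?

Under FIFO: F F F . F . . . . . . F . . . . . . → 5 faults.
Under LRU: F F F . F . . . . . . F F . . . . . → 6 faults.
A − B = 5 − 6 = -1.

-1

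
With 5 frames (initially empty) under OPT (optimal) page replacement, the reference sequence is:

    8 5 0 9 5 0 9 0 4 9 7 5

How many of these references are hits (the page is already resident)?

8: fault, frames (8)
5: fault, frames (8 5)
0: fault, frames (8 5 0)
9: fault, frames (8 5 0 9)
5: hit
0: hit
9: hit
0: hit
4: fault, frames (8 5 0 9 4)
9: hit
7: fault, evict 4, frames (8 5 0 9 7)
5: hit
Hits: 6.

6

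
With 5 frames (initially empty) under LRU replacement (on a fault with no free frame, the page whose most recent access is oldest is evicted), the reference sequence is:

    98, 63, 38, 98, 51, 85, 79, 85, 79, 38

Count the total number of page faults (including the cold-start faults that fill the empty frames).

6

98 -> miss, frames [98]
63 -> miss, frames [98, 63]
38 -> miss, frames [98, 63, 38]
98 -> hit
51 -> miss, frames [63, 38, 98, 51]
85 -> miss, frames [63, 38, 98, 51, 85]
79 -> miss, evict 63, frames [38, 98, 51, 85, 79]
85 -> hit
79 -> hit
38 -> hit
Page faults: 6.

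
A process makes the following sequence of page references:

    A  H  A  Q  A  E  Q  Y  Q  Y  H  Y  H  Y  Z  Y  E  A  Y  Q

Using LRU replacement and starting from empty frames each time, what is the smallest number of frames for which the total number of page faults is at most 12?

f=1: 20 faults
f=2: 12 faults
f=3: 10 faults
f=4: 10 faults
f=5: 8 faults
f=6: 6 faults
Smallest f with faults ≤ 12 is 2.

2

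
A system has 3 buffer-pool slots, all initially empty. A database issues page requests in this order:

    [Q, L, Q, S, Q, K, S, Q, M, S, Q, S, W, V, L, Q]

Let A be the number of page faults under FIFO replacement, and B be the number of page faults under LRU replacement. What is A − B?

Under FIFO: F F . F . F . F F F . . F F F F → 11 faults.
Under LRU: F F . F . F . . F . . . F F F F → 9 faults.
A − B = 11 − 9 = 2.

2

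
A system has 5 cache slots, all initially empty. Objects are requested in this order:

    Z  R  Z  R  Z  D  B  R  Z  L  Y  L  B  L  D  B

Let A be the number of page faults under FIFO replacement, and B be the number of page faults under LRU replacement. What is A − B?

Under FIFO: F F . . . F F . . F F . . . . . → 6 faults.
Under LRU: F F . . . F F . . F F . . . F . → 7 faults.
A − B = 6 − 7 = -1.

-1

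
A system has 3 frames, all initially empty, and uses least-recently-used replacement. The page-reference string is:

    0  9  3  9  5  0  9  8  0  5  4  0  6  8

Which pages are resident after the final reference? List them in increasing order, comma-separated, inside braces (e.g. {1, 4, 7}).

{0, 6, 8}

0 -> miss, frames {0}
9 -> miss, frames {0,9}
3 -> miss, frames {0,9,3}
9 -> hit
5 -> miss, evict 0, frames {3,9,5}
0 -> miss, evict 3, frames {9,5,0}
9 -> hit
8 -> miss, evict 5, frames {0,9,8}
0 -> hit
5 -> miss, evict 9, frames {8,0,5}
4 -> miss, evict 8, frames {0,5,4}
0 -> hit
6 -> miss, evict 5, frames {4,0,6}
8 -> miss, evict 4, frames {0,6,8}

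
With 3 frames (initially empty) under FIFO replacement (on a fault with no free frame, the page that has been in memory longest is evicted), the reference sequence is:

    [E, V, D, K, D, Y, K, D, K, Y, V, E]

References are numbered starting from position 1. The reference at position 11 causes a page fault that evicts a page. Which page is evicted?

D

pos 1: E: fault, frames [E]
pos 2: V: fault, frames [E, V]
pos 3: D: fault, frames [E, V, D]
pos 4: K: fault, evict E, frames [V, D, K]
pos 5: D: hit
pos 6: Y: fault, evict V, frames [D, K, Y]
pos 7: K: hit
pos 8: D: hit
pos 9: K: hit
pos 10: Y: hit
pos 11: V: fault, evict D, frames [K, Y, V]
At position 11, page D is evicted.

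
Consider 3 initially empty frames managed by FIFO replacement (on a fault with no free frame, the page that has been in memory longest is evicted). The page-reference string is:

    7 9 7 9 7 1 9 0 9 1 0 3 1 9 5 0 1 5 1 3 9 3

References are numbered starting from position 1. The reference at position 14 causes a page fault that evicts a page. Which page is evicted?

1

pos 1: 7: miss, frames {7}
pos 2: 9: miss, frames {7,9}
pos 3: 7: hit
pos 4: 9: hit
pos 5: 7: hit
pos 6: 1: miss, frames {7,9,1}
pos 7: 9: hit
pos 8: 0: miss, evict 7, frames {9,1,0}
pos 9: 9: hit
pos 10: 1: hit
pos 11: 0: hit
pos 12: 3: miss, evict 9, frames {1,0,3}
pos 13: 1: hit
pos 14: 9: miss, evict 1, frames {0,3,9}
At position 14, page 1 is evicted.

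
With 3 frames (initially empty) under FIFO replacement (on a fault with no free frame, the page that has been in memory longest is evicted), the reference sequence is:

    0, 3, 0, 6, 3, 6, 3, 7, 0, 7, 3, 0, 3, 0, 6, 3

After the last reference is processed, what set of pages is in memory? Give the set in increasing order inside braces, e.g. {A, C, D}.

0 -> fault, frames {0}
3 -> fault, frames {0,3}
0 -> hit
6 -> fault, frames {0,3,6}
3 -> hit
6 -> hit
3 -> hit
7 -> fault, evict 0, frames {3,6,7}
0 -> fault, evict 3, frames {6,7,0}
7 -> hit
3 -> fault, evict 6, frames {7,0,3}
0 -> hit
3 -> hit
0 -> hit
6 -> fault, evict 7, frames {0,3,6}
3 -> hit

{0, 3, 6}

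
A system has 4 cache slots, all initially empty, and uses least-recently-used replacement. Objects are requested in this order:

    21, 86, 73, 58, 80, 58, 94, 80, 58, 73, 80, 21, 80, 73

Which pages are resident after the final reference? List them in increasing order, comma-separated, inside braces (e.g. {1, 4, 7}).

{21, 58, 73, 80}

21 -> fault, frames (21)
86 -> fault, frames (21 86)
73 -> fault, frames (21 86 73)
58 -> fault, frames (21 86 73 58)
80 -> fault, evict 21, frames (86 73 58 80)
58 -> hit
94 -> fault, evict 86, frames (73 80 58 94)
80 -> hit
58 -> hit
73 -> hit
80 -> hit
21 -> fault, evict 94, frames (58 73 80 21)
80 -> hit
73 -> hit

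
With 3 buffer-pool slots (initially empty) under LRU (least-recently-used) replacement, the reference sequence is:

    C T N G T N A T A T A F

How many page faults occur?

C: fault, frames (C)
T: fault, frames (C T)
N: fault, frames (C T N)
G: fault, evict C, frames (T N G)
T: hit
N: hit
A: fault, evict G, frames (T N A)
T: hit
A: hit
T: hit
A: hit
F: fault, evict N, frames (T A F)
Page faults: 6.

6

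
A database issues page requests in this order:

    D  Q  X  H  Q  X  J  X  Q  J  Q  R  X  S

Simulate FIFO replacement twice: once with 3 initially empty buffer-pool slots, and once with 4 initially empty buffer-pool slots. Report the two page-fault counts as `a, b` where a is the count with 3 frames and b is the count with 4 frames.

3 frames: F F F F . . F . F . . F F F → 9 faults.
4 frames: F F F F . . F . . . . F . F → 7 faults.
7 < 9: adding a frame reduced faults, as is typical.

9, 7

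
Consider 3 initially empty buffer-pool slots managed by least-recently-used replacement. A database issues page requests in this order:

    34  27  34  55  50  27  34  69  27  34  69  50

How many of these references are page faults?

34 -> fault, frames {34}
27 -> fault, frames {34,27}
34 -> hit
55 -> fault, frames {27,34,55}
50 -> fault, evict 27, frames {34,55,50}
27 -> fault, evict 34, frames {55,50,27}
34 -> fault, evict 55, frames {50,27,34}
69 -> fault, evict 50, frames {27,34,69}
27 -> hit
34 -> hit
69 -> hit
50 -> fault, evict 27, frames {34,69,50}
Page faults: 8.

8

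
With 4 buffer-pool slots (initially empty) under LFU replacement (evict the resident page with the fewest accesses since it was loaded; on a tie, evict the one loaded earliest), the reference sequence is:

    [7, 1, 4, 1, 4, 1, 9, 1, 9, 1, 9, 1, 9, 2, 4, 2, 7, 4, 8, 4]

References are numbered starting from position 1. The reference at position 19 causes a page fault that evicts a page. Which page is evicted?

7

pos 1: 7 → miss, frames {7}
pos 2: 1 → miss, frames {7,1}
pos 3: 4 → miss, frames {7,1,4}
pos 4: 1 → hit
pos 5: 4 → hit
pos 6: 1 → hit
pos 7: 9 → miss, frames {7,1,4,9}
pos 8: 1 → hit
pos 9: 9 → hit
pos 10: 1 → hit
pos 11: 9 → hit
pos 12: 1 → hit
pos 13: 9 → hit
pos 14: 2 → miss, evict 7, frames {1,4,9,2}
pos 15: 4 → hit
pos 16: 2 → hit
pos 17: 7 → miss, evict 2, frames {1,4,9,7}
pos 18: 4 → hit
pos 19: 8 → miss, evict 7, frames {1,4,9,8}
At position 19, page 7 is evicted.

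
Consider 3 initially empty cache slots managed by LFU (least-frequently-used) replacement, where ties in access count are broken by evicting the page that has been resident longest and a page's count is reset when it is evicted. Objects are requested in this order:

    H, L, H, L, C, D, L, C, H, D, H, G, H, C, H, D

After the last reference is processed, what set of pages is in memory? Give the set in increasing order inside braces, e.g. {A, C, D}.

H: fault, frames [H]
L: fault, frames [H, L]
H: hit
L: hit
C: fault, frames [H, L, C]
D: fault, evict C, frames [H, L, D]
L: hit
C: fault, evict D, frames [H, L, C]
H: hit
D: fault, evict C, frames [H, L, D]
H: hit
G: fault, evict D, frames [H, L, G]
H: hit
C: fault, evict G, frames [H, L, C]
H: hit
D: fault, evict C, frames [H, L, D]

{D, H, L}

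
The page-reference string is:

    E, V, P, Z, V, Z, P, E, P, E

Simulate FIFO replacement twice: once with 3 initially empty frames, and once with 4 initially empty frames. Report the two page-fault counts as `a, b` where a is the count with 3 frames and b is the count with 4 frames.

5, 4

3 frames: F F F F . . . F . . → 5 faults.
4 frames: F F F F . . . . . . → 4 faults.
4 < 5: adding a frame reduced faults, as is typical.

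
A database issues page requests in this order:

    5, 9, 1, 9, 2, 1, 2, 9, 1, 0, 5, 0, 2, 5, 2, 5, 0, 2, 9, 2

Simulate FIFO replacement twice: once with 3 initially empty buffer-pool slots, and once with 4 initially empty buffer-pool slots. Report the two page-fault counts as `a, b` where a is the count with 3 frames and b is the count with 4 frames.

3 frames: F F F . F . . . . F F . . . . . . . F F → 8 faults.
4 frames: F F F . F . . . . F F . . . . . . . F . → 7 faults.
7 < 8: adding a frame reduced faults, as is typical.

8, 7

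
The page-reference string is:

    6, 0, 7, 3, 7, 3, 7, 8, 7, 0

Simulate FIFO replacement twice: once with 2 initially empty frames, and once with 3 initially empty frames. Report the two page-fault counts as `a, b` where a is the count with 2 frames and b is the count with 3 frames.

2 frames: F F F F . . . F F F → 7 faults.
3 frames: F F F F . . . F . F → 6 faults.
6 < 7: adding a frame reduced faults, as is typical.

7, 6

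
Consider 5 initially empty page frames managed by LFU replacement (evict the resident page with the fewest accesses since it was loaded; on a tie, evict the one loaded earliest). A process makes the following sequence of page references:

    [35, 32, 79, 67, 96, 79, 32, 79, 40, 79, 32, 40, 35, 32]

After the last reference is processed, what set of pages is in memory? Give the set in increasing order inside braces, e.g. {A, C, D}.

{32, 35, 40, 79, 96}

35 → miss, frames (35)
32 → miss, frames (35 32)
79 → miss, frames (35 32 79)
67 → miss, frames (35 32 79 67)
96 → miss, frames (35 32 79 67 96)
79 → hit
32 → hit
79 → hit
40 → miss, evict 35, frames (32 79 67 96 40)
79 → hit
32 → hit
40 → hit
35 → miss, evict 67, frames (32 79 96 40 35)
32 → hit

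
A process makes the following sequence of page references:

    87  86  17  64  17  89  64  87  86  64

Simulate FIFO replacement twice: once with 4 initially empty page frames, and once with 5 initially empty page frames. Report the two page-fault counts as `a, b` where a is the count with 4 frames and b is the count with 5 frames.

7, 5

4 frames: F F F F . F . F F . → 7 faults.
5 frames: F F F F . F . . . . → 5 faults.
5 < 7: adding a frame reduced faults, as is typical.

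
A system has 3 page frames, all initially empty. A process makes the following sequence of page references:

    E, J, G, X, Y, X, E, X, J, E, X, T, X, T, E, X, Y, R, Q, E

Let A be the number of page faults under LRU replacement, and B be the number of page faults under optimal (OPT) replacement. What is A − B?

2

Under LRU: F F F F F . F . F . . F . . . . F F F F → 12 faults.
Under OPT: F F F F F . . . F . . F . . . . F F F . → 10 faults.
A − B = 12 − 10 = 2.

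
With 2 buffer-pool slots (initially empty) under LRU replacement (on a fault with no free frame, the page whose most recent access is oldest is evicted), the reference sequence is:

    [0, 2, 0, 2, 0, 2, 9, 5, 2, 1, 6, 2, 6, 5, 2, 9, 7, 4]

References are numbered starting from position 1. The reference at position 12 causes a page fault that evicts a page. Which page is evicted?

1

pos 1: 0 -> fault, frames {0}
pos 2: 2 -> fault, frames {0,2}
pos 3: 0 -> hit
pos 4: 2 -> hit
pos 5: 0 -> hit
pos 6: 2 -> hit
pos 7: 9 -> fault, evict 0, frames {2,9}
pos 8: 5 -> fault, evict 2, frames {9,5}
pos 9: 2 -> fault, evict 9, frames {5,2}
pos 10: 1 -> fault, evict 5, frames {2,1}
pos 11: 6 -> fault, evict 2, frames {1,6}
pos 12: 2 -> fault, evict 1, frames {6,2}
At position 12, page 1 is evicted.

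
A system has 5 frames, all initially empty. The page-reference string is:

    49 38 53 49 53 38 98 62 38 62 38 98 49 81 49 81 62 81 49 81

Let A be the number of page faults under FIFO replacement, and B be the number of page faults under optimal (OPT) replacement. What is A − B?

1

Under FIFO: F F F . . . F F . . . . . F F . . . . . → 7 faults.
Under OPT: F F F . . . F F . . . . . F . . . . . . → 6 faults.
A − B = 7 − 6 = 1.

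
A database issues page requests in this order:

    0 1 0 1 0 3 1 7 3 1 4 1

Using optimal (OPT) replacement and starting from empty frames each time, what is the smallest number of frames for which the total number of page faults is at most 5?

f=1: 12 faults
f=2: 6 faults
f=3: 5 faults
f=4: 5 faults
f=5: 5 faults
Smallest f with faults ≤ 5 is 3.

3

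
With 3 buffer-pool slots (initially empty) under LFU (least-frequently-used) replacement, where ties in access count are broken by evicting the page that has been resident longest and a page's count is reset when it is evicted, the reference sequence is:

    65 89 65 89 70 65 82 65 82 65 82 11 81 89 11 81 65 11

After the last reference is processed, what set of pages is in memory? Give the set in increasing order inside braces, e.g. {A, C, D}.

65 → miss, frames [65]
89 → miss, frames [65, 89]
65 → hit
89 → hit
70 → miss, frames [65, 89, 70]
65 → hit
82 → miss, evict 70, frames [65, 89, 82]
65 → hit
82 → hit
65 → hit
82 → hit
11 → miss, evict 89, frames [65, 82, 11]
81 → miss, evict 11, frames [65, 82, 81]
89 → miss, evict 81, frames [65, 82, 89]
11 → miss, evict 89, frames [65, 82, 11]
81 → miss, evict 11, frames [65, 82, 81]
65 → hit
11 → miss, evict 81, frames [65, 82, 11]

{11, 65, 82}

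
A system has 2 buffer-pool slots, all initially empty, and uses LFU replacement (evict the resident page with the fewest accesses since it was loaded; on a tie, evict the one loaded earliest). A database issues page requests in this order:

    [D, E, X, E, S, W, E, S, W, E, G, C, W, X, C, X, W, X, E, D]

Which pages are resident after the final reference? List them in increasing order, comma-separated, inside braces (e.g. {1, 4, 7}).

{D, E}

D → fault, frames [D]
E → fault, frames [D, E]
X → fault, evict D, frames [E, X]
E → hit
S → fault, evict X, frames [E, S]
W → fault, evict S, frames [E, W]
E → hit
S → fault, evict W, frames [E, S]
W → fault, evict S, frames [E, W]
E → hit
G → fault, evict W, frames [E, G]
C → fault, evict G, frames [E, C]
W → fault, evict C, frames [E, W]
X → fault, evict W, frames [E, X]
C → fault, evict X, frames [E, C]
X → fault, evict C, frames [E, X]
W → fault, evict X, frames [E, W]
X → fault, evict W, frames [E, X]
E → hit
D → fault, evict X, frames [E, D]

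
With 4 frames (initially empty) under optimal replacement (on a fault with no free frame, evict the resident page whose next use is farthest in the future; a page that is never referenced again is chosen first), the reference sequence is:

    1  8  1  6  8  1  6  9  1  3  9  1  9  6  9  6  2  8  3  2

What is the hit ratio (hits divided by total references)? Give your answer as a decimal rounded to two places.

1: fault, frames {1}
8: fault, frames {1,8}
1: hit
6: fault, frames {1,8,6}
8: hit
1: hit
6: hit
9: fault, frames {1,8,6,9}
1: hit
3: fault, evict 8, frames {1,6,9,3}
9: hit
1: hit
9: hit
6: hit
9: hit
6: hit
2: fault, evict 9, frames {1,6,3,2}
8: fault, evict 6, frames {1,3,2,8}
3: hit
2: hit
Hits: 13 of 20 references → 13/20 = 0.6500.

0.65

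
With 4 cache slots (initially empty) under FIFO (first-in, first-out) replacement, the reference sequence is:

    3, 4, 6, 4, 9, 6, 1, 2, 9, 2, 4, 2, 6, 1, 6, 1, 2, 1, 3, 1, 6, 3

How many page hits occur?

3 → miss, frames [3]
4 → miss, frames [3, 4]
6 → miss, frames [3, 4, 6]
4 → hit
9 → miss, frames [3, 4, 6, 9]
6 → hit
1 → miss, evict 3, frames [4, 6, 9, 1]
2 → miss, evict 4, frames [6, 9, 1, 2]
9 → hit
2 → hit
4 → miss, evict 6, frames [9, 1, 2, 4]
2 → hit
6 → miss, evict 9, frames [1, 2, 4, 6]
1 → hit
6 → hit
1 → hit
2 → hit
1 → hit
3 → miss, evict 1, frames [2, 4, 6, 3]
1 → miss, evict 2, frames [4, 6, 3, 1]
6 → hit
3 → hit
Hits: 12.

12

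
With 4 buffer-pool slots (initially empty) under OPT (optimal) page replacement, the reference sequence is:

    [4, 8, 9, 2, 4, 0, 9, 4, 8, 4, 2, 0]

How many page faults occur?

6

4 -> miss, frames [4]
8 -> miss, frames [4, 8]
9 -> miss, frames [4, 8, 9]
2 -> miss, frames [4, 8, 9, 2]
4 -> hit
0 -> miss, evict 2, frames [4, 8, 9, 0]
9 -> hit
4 -> hit
8 -> hit
4 -> hit
2 -> miss, evict 9, frames [4, 8, 0, 2]
0 -> hit
Page faults: 6.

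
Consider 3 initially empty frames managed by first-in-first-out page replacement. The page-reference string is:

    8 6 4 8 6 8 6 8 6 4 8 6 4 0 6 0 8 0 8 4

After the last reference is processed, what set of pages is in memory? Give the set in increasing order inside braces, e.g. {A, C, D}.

{0, 4, 8}

8 → miss, frames {8}
6 → miss, frames {8,6}
4 → miss, frames {8,6,4}
8 → hit
6 → hit
8 → hit
6 → hit
8 → hit
6 → hit
4 → hit
8 → hit
6 → hit
4 → hit
0 → miss, evict 8, frames {6,4,0}
6 → hit
0 → hit
8 → miss, evict 6, frames {4,0,8}
0 → hit
8 → hit
4 → hit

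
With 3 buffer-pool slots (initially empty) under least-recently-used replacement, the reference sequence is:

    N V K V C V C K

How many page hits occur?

N: miss, frames {N}
V: miss, frames {N,V}
K: miss, frames {N,V,K}
V: hit
C: miss, evict N, frames {K,V,C}
V: hit
C: hit
K: hit
Hits: 4.

4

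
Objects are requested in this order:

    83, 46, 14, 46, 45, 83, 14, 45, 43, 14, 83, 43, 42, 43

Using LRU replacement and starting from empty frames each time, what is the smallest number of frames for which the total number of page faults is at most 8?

f=1: 14 faults
f=2: 12 faults
f=3: 9 faults
f=4: 6 faults
f=5: 6 faults
f=6: 6 faults
Smallest f with faults ≤ 8 is 4.

4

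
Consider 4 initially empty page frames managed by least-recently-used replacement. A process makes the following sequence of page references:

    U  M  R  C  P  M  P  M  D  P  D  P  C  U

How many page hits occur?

7

U -> fault, frames [U]
M -> fault, frames [U, M]
R -> fault, frames [U, M, R]
C -> fault, frames [U, M, R, C]
P -> fault, evict U, frames [M, R, C, P]
M -> hit
P -> hit
M -> hit
D -> fault, evict R, frames [C, P, M, D]
P -> hit
D -> hit
P -> hit
C -> hit
U -> fault, evict M, frames [D, P, C, U]
Hits: 7.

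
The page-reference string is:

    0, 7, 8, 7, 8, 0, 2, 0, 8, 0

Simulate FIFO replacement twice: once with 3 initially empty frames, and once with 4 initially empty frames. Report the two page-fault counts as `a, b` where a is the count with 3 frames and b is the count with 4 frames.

5, 4

3 frames: F F F . . . F F . . → 5 faults.
4 frames: F F F . . . F . . . → 4 faults.
4 < 5: adding a frame reduced faults, as is typical.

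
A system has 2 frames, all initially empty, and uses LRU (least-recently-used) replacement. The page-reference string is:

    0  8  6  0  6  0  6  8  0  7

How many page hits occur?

3

0 -> miss, frames {0}
8 -> miss, frames {0,8}
6 -> miss, evict 0, frames {8,6}
0 -> miss, evict 8, frames {6,0}
6 -> hit
0 -> hit
6 -> hit
8 -> miss, evict 0, frames {6,8}
0 -> miss, evict 6, frames {8,0}
7 -> miss, evict 8, frames {0,7}
Hits: 3.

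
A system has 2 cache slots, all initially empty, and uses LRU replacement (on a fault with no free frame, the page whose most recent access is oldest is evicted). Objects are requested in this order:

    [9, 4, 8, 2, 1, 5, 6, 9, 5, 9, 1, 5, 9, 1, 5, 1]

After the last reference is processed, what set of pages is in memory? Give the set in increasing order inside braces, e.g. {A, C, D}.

{1, 5}

9: miss, frames (9)
4: miss, frames (9 4)
8: miss, evict 9, frames (4 8)
2: miss, evict 4, frames (8 2)
1: miss, evict 8, frames (2 1)
5: miss, evict 2, frames (1 5)
6: miss, evict 1, frames (5 6)
9: miss, evict 5, frames (6 9)
5: miss, evict 6, frames (9 5)
9: hit
1: miss, evict 5, frames (9 1)
5: miss, evict 9, frames (1 5)
9: miss, evict 1, frames (5 9)
1: miss, evict 5, frames (9 1)
5: miss, evict 9, frames (1 5)
1: hit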